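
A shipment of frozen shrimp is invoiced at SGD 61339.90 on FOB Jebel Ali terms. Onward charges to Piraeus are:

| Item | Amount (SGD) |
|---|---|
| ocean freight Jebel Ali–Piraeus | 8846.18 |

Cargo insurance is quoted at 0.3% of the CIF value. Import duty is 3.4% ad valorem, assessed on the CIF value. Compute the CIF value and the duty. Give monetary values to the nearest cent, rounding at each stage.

CIF value: SGD 70397.27; import duty: SGD 2393.51

Let C be the CIF value. C = FOB price + freight + 0.3% × C
C − 0.3% × C = 61339.90 + 8846.18
0.997 × C = 70186.08
C = 70186.08 / 0.997 = 70397.27
Insurance premium = 0.3% × 70397.27 = 211.19
Import duty = 70397.27 × 3.4% = 2393.51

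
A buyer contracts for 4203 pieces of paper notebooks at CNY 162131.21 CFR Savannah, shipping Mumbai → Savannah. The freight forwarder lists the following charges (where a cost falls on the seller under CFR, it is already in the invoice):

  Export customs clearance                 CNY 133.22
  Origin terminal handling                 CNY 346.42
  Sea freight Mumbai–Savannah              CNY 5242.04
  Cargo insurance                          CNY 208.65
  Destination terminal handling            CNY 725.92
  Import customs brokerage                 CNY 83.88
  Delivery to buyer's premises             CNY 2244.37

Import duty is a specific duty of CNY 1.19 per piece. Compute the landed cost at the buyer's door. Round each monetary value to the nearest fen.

Total landed cost: CNY 170395.60

CFR: the seller pays costs through ocean freight to the destination port, but not insurance.
Already in the invoice (seller's account under CFR): export clearance, origin terminal, freight — exclude.
CIF value = CFR price + insurance = 162131.21 + 208.65 = 162339.86
Import duty = 4203 × 1.19 = 5001.57
Buyer bears: insurance 208.65 + destination terminal 725.92 + brokerage 83.88 + delivery 2244.37 + duty 5001.57 = 8264.39
Landed cost = invoice 162131.21 + 8264.39 = 170395.60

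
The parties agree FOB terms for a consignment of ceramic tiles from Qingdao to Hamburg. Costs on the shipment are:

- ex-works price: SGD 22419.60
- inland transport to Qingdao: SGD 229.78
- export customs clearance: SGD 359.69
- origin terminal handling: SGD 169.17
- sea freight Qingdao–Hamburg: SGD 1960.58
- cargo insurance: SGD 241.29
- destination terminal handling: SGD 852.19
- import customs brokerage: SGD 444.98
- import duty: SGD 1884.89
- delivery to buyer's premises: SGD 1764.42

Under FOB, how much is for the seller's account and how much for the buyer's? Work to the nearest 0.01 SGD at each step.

Seller: SGD 23178.24; buyer: SGD 7148.35

FOB: the seller bears costs until goods are on board at the origin port; the buyer bears freight, insurance and all costs thereafter.
Seller's account: goods 22419.60 + inland to port 229.78 + export clearance 359.69 + origin terminal 169.17 = 23178.24
Buyer's account: freight 1960.58 + insurance 241.29 + destination terminal 852.19 + brokerage 444.98 + duty 1884.89 + delivery 1764.42 = 7148.35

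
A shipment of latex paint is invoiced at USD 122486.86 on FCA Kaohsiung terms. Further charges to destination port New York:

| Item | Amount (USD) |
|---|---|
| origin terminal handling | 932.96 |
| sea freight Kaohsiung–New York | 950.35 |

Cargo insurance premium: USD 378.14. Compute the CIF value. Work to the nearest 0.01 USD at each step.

CIF = FCA price + pre-shipment costs + freight + insurance
CIF = 122486.86 + 932.96 + 950.35 + 378.14 = 124748.31

CIF value: USD 124748.31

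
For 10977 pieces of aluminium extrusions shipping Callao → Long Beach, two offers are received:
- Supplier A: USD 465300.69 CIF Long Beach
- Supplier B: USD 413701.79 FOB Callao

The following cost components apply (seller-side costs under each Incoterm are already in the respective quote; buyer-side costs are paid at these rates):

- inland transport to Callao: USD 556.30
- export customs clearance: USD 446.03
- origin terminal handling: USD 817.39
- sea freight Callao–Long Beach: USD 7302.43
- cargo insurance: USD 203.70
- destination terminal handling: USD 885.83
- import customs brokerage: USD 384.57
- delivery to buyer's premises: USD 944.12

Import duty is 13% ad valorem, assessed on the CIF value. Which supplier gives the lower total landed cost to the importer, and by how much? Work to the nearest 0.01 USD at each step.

Supplier B is cheaper by USD 49824.83

Supplier A (CIF):
The CIF price already equals the CIF value: 465300.69
Import duty = 465300.69 × 13% = 60489.09
Buyer bears (A): 885.83 + 384.57 + 944.12 = 2214.52
Landed cost (A) = invoice 465300.69 + 2214.52 + duty 60489.09 = 528004.30
Supplier B (FOB):
CIF value = FOB price + freight + insurance = 413701.79 + 7302.43 + 203.70 = 421207.92
Import duty = 421207.92 × 13% = 54757.03
Buyer bears (B): 7302.43 + 203.70 + 885.83 + 384.57 + 944.12 = 9720.65
Landed cost (B) = invoice 413701.79 + 9720.65 + duty 54757.03 = 478179.47
Difference = |528004.30 − 478179.47| = 49824.83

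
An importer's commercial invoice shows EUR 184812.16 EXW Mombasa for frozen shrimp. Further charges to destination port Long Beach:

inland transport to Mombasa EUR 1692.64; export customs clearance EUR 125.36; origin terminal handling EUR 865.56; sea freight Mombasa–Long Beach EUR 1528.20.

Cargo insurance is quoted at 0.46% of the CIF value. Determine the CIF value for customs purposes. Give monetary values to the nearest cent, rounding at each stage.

Let C be the CIF value. C = EXW price + pre-shipment costs + freight + 0.46% × C
C − 0.46% × C = 184812.16 + 1692.64 + 125.36 + 865.56 + 1528.20
0.9954 × C = 189023.92
C = 189023.92 / 0.9954 = 189897.45
Insurance premium = 0.46% × 189897.45 = 873.53

CIF value: EUR 189897.45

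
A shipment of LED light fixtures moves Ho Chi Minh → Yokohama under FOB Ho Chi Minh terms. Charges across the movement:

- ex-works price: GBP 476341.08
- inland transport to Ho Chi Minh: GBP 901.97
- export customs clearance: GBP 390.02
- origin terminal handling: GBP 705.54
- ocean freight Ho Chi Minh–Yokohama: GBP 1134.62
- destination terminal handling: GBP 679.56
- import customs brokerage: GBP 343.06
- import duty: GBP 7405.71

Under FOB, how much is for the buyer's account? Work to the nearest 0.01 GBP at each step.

FOB: the seller bears costs until goods are on board at the origin port; the buyer bears freight, insurance and all costs thereafter.
Seller's account: goods 476341.08 + inland to port 901.97 + export clearance 390.02 + origin terminal 705.54 = 478338.61
Buyer's account: freight 1134.62 + destination terminal 679.56 + brokerage 343.06 + duty 7405.71 = 9562.95

Buyer's account: GBP 9562.95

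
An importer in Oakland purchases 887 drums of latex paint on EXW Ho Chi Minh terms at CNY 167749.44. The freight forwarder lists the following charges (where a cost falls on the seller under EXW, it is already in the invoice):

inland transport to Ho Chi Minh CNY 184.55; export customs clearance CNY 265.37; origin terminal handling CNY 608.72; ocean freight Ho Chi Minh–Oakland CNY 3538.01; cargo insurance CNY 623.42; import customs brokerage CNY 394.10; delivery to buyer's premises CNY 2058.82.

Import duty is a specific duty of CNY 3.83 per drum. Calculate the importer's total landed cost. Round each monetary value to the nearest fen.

EXW: the seller makes goods available at their premises; the buyer bears all onward costs.
CIF value = EXW price + inland to port + export clearance + origin terminal + freight + insurance = 167749.44 + 184.55 + 265.37 + 608.72 + 3538.01 + 623.42 = 172969.51
Import duty = 887 × 3.83 = 3397.21
Buyer bears: inland to port 184.55 + export clearance 265.37 + origin terminal 608.72 + freight 3538.01 + insurance 623.42 + brokerage 394.10 + delivery 2058.82 + duty 3397.21 = 11070.20
Landed cost = invoice 167749.44 + 11070.20 = 178819.64

Total landed cost: CNY 178819.64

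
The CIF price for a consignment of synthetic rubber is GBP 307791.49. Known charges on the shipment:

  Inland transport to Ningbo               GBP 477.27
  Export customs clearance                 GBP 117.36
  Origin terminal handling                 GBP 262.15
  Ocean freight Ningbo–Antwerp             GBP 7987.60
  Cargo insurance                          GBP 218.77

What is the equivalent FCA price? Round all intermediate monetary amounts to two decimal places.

Not relevant to the conversion: inland to port, export clearance — on the seller under both CIF and FCA; already in the CIF price and stays in the FCA price.
From CIF to FCA, the seller no longer bears: origin terminal, freight, insurance.
FCA price = 307791.49 − 262.15 − 7987.60 − 218.77 = 299322.97

FCA price: GBP 299322.97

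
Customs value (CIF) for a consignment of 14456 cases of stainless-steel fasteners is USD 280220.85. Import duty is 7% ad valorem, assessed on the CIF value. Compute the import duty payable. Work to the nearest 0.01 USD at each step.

Import duty = 280220.85 × 7% = 19615.46

Import duty: USD 19615.46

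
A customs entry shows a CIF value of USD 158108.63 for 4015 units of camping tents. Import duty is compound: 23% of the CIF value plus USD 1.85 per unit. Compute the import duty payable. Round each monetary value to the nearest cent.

Ad valorem component: 158108.63 × 23% = 36364.98
Specific component: 4015 × 1.85 = 7427.75
Import duty = 36364.98 + 7427.75 = 43792.73

Import duty: USD 43792.73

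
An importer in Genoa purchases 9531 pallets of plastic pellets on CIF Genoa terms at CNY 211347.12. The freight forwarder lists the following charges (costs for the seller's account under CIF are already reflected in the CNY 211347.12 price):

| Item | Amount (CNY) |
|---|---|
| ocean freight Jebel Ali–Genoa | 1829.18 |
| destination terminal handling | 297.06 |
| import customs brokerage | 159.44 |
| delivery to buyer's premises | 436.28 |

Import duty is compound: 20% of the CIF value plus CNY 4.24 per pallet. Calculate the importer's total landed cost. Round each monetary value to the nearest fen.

CIF: the seller pays costs through ocean freight and marine insurance to the destination port.
Already in the invoice (seller's account under CIF): freight — exclude.
The CIF price already equals the CIF value: 211347.12
Ad valorem component: 211347.12 × 20% = 42269.42
Specific component: 9531 × 4.24 = 40411.44
Import duty = 42269.42 + 40411.44 = 82680.86
Buyer bears: destination terminal 297.06 + brokerage 159.44 + delivery 436.28 + duty 82680.86 = 83573.64
Landed cost = invoice 211347.12 + 83573.64 = 294920.76

Total landed cost: CNY 294920.76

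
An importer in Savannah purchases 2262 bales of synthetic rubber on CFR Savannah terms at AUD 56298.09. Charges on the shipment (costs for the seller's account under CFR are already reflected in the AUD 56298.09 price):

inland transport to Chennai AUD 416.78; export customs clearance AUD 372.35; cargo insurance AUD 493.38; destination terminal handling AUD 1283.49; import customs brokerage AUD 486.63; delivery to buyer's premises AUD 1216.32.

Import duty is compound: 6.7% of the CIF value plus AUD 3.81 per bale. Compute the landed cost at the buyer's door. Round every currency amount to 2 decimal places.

CFR: the seller pays costs through ocean freight to the destination port, but not insurance.
Already in the invoice (seller's account under CFR): inland to port, export clearance — exclude.
CIF value = CFR price + insurance = 56298.09 + 493.38 = 56791.47
Ad valorem component: 56791.47 × 6.7% = 3805.03
Specific component: 2262 × 3.81 = 8618.22
Import duty = 3805.03 + 8618.22 = 12423.25
Buyer bears: insurance 493.38 + destination terminal 1283.49 + brokerage 486.63 + delivery 1216.32 + duty 12423.25 = 15903.07
Landed cost = invoice 56298.09 + 15903.07 = 72201.16

Total landed cost: AUD 72201.16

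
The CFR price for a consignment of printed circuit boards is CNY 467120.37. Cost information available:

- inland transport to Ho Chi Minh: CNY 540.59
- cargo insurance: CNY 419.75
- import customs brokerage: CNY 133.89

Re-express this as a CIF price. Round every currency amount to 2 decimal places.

Not relevant to the conversion: inland to port — on the seller under both CFR and CIF; already in the CFR price and stays in the CIF price. brokerage — on the buyer under both terms; not part of either seller's price.
From CFR to CIF, the seller additionally bears: insurance.
CIF price = 467120.37 + 419.75 = 467540.12

CIF price: CNY 467540.12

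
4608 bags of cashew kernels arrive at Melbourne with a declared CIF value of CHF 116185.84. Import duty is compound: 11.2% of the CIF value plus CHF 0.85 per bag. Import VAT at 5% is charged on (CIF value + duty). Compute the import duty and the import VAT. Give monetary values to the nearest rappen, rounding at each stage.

Ad valorem component: 116185.84 × 11.2% = 13012.81
Specific component: 4608 × 0.85 = 3916.80
Import duty = 13012.81 + 3916.80 = 16929.61
VAT base = CIF + duty = 116185.84 + 16929.61 = 133115.45
Import VAT = 133115.45 × 5% = 6655.77

Import duty: CHF 16929.61; import VAT: CHF 6655.77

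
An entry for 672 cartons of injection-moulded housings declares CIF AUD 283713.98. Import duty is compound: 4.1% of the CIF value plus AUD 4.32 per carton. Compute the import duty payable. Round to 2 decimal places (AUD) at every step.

Import duty: AUD 14535.31

Ad valorem component: 283713.98 × 4.1% = 11632.27
Specific component: 672 × 4.32 = 2903.04
Import duty = 11632.27 + 2903.04 = 14535.31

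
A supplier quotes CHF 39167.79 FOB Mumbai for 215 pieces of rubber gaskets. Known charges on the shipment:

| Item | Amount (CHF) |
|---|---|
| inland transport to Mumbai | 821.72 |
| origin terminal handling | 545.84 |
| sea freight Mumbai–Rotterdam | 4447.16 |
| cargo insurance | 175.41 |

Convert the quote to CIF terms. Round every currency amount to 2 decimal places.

Not relevant to the conversion: inland to port, origin terminal — on the seller under both FOB and CIF; already in the FOB price and stays in the CIF price.
From FOB to CIF, the seller additionally bears: freight, insurance.
CIF price = 39167.79 + 4447.16 + 175.41 = 43790.36

CIF price: CHF 43790.36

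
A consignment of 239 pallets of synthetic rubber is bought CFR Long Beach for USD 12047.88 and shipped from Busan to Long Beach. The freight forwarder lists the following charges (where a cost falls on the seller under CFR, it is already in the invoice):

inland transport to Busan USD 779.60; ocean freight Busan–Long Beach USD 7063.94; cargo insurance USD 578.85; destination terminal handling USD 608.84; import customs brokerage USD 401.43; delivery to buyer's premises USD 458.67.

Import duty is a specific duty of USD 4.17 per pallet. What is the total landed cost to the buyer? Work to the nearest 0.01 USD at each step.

CFR: the seller pays costs through ocean freight to the destination port, but not insurance.
Already in the invoice (seller's account under CFR): inland to port, freight — exclude.
CIF value = CFR price + insurance = 12047.88 + 578.85 = 12626.73
Import duty = 239 × 4.17 = 996.63
Buyer bears: insurance 578.85 + destination terminal 608.84 + brokerage 401.43 + delivery 458.67 + duty 996.63 = 3044.42
Landed cost = invoice 12047.88 + 3044.42 = 15092.30

Total landed cost: USD 15092.30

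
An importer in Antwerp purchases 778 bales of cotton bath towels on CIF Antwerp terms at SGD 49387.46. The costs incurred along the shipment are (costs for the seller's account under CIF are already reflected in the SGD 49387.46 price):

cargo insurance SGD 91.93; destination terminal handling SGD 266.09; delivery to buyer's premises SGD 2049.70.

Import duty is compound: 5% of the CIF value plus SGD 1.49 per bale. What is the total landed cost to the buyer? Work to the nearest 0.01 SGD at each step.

Total landed cost: SGD 55331.84

CIF: the seller pays costs through ocean freight and marine insurance to the destination port.
Already in the invoice (seller's account under CIF): insurance — exclude.
The CIF price already equals the CIF value: 49387.46
Ad valorem component: 49387.46 × 5% = 2469.37
Specific component: 778 × 1.49 = 1159.22
Import duty = 2469.37 + 1159.22 = 3628.59
Buyer bears: destination terminal 266.09 + delivery 2049.70 + duty 3628.59 = 5944.38
Landed cost = invoice 49387.46 + 5944.38 = 55331.84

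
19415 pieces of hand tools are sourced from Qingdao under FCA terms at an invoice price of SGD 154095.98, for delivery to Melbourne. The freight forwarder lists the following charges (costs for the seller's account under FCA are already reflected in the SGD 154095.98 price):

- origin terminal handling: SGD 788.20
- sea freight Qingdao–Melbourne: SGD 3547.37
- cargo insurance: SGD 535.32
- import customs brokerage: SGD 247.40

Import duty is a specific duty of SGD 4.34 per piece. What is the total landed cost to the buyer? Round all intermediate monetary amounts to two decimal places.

FCA: the seller delivers export-cleared goods to the carrier; the buyer bears costs from that point.
CIF value = FCA price + origin terminal + freight + insurance = 154095.98 + 788.20 + 3547.37 + 535.32 = 158966.87
Import duty = 19415 × 4.34 = 84261.10
Buyer bears: origin terminal 788.20 + freight 3547.37 + insurance 535.32 + brokerage 247.40 + duty 84261.10 = 89379.39
Landed cost = invoice 154095.98 + 89379.39 = 243475.37

Total landed cost: SGD 243475.37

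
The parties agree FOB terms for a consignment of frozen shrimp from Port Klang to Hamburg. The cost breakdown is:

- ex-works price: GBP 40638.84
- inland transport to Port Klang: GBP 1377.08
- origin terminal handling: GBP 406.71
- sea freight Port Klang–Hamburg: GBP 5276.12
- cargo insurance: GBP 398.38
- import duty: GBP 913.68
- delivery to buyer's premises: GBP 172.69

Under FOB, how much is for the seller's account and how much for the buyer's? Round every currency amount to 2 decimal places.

FOB: the seller bears costs until goods are on board at the origin port; the buyer bears freight, insurance and all costs thereafter.
Seller's account: goods 40638.84 + inland to port 1377.08 + origin terminal 406.71 = 42422.63
Buyer's account: freight 5276.12 + insurance 398.38 + duty 913.68 + delivery 172.69 = 6760.87

Seller: GBP 42422.63; buyer: GBP 6760.87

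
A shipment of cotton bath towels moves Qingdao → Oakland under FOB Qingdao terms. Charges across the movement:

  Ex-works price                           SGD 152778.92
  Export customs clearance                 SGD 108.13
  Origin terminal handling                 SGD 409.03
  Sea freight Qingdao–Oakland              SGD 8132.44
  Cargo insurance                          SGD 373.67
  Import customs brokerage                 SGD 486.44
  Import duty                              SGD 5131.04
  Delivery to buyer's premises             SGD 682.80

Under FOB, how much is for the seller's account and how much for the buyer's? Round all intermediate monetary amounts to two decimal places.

Seller: SGD 153296.08; buyer: SGD 14806.39

FOB: the seller bears costs until goods are on board at the origin port; the buyer bears freight, insurance and all costs thereafter.
Seller's account: goods 152778.92 + export clearance 108.13 + origin terminal 409.03 = 153296.08
Buyer's account: freight 8132.44 + insurance 373.67 + brokerage 486.44 + duty 5131.04 + delivery 682.80 = 14806.39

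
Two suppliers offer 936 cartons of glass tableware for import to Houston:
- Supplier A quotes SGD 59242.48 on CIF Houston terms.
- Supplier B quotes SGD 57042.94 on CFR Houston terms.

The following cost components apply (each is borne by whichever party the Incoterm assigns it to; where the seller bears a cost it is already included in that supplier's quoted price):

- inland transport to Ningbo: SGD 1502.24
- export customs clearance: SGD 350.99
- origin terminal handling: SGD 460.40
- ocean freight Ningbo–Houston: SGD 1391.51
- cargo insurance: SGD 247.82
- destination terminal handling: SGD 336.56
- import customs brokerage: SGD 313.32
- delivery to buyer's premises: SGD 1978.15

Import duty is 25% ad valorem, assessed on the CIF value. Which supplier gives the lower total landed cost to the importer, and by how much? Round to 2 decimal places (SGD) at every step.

Supplier A (CIF):
The CIF price already equals the CIF value: 59242.48
Import duty = 59242.48 × 25% = 14810.62
Buyer bears (A): 336.56 + 313.32 + 1978.15 = 2628.03
Landed cost (A) = invoice 59242.48 + 2628.03 + duty 14810.62 = 76681.13
Supplier B (CFR):
CIF value = CFR price + insurance = 57042.94 + 247.82 = 57290.76
Import duty = 57290.76 × 25% = 14322.69
Buyer bears (B): 247.82 + 336.56 + 313.32 + 1978.15 = 2875.85
Landed cost (B) = invoice 57042.94 + 2875.85 + duty 14322.69 = 74241.48
Difference = |76681.13 − 74241.48| = 2439.65

Supplier B is cheaper by SGD 2439.65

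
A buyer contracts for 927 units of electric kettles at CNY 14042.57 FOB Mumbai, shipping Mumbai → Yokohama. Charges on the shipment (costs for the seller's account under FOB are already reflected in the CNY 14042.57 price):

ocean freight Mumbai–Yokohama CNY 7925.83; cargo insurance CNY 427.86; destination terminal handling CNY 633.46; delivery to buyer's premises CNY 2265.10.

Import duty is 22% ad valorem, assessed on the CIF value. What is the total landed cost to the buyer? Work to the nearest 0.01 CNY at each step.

Total landed cost: CNY 30222.00

FOB: the seller bears costs until goods are on board at the origin port; the buyer bears freight, insurance and all costs thereafter.
CIF value = FOB price + freight + insurance = 14042.57 + 7925.83 + 427.86 = 22396.26
Import duty = 22396.26 × 22% = 4927.18
Buyer bears: freight 7925.83 + insurance 427.86 + destination terminal 633.46 + delivery 2265.10 + duty 4927.18 = 16179.43
Landed cost = invoice 14042.57 + 16179.43 = 30222.00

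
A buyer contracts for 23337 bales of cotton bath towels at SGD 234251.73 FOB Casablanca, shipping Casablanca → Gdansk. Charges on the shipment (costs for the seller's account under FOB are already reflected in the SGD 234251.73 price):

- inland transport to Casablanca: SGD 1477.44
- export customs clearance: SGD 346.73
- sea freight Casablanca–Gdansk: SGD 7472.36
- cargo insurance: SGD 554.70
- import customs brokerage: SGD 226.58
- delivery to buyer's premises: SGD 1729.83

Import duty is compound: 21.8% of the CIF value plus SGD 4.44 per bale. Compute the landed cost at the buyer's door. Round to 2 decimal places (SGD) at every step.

FOB: the seller bears costs until goods are on board at the origin port; the buyer bears freight, insurance and all costs thereafter.
Already in the invoice (seller's account under FOB): inland to port, export clearance — exclude.
CIF value = FOB price + freight + insurance = 234251.73 + 7472.36 + 554.70 = 242278.79
Ad valorem component: 242278.79 × 21.8% = 52816.78
Specific component: 23337 × 4.44 = 103616.28
Import duty = 52816.78 + 103616.28 = 156433.06
Buyer bears: freight 7472.36 + insurance 554.70 + brokerage 226.58 + delivery 1729.83 + duty 156433.06 = 166416.53
Landed cost = invoice 234251.73 + 166416.53 = 400668.26

Total landed cost: SGD 400668.26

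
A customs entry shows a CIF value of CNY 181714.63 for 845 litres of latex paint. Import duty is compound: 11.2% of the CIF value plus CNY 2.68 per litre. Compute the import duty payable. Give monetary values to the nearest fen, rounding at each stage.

Import duty: CNY 22616.64

Ad valorem component: 181714.63 × 11.2% = 20352.04
Specific component: 845 × 2.68 = 2264.60
Import duty = 20352.04 + 2264.60 = 22616.64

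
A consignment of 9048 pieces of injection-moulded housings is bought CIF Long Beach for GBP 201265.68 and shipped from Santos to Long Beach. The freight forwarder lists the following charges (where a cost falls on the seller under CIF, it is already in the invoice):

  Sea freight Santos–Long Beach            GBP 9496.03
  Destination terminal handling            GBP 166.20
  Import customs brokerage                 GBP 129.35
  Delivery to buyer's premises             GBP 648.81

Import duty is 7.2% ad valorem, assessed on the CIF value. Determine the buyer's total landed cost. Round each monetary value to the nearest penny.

CIF: the seller pays costs through ocean freight and marine insurance to the destination port.
Already in the invoice (seller's account under CIF): freight — exclude.
The CIF price already equals the CIF value: 201265.68
Import duty = 201265.68 × 7.2% = 14491.13
Buyer bears: destination terminal 166.20 + brokerage 129.35 + delivery 648.81 + duty 14491.13 = 15435.49
Landed cost = invoice 201265.68 + 15435.49 = 216701.17

Total landed cost: GBP 216701.17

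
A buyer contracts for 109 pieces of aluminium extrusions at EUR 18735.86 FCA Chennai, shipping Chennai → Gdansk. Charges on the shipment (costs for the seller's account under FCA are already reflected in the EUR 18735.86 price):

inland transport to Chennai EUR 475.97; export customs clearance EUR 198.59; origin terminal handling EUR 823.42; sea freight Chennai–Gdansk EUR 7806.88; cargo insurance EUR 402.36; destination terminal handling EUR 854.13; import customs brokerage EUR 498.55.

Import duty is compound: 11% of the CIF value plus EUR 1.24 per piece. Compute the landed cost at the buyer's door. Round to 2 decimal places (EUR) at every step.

FCA: the seller delivers export-cleared goods to the carrier; the buyer bears costs from that point.
Already in the invoice (seller's account under FCA): inland to port, export clearance — exclude.
CIF value = FCA price + origin terminal + freight + insurance = 18735.86 + 823.42 + 7806.88 + 402.36 = 27768.52
Ad valorem component: 27768.52 × 11% = 3054.54
Specific component: 109 × 1.24 = 135.16
Import duty = 3054.54 + 135.16 = 3189.70
Buyer bears: origin terminal 823.42 + freight 7806.88 + insurance 402.36 + destination terminal 854.13 + brokerage 498.55 + duty 3189.70 = 13575.04
Landed cost = invoice 18735.86 + 13575.04 = 32310.90

Total landed cost: EUR 32310.90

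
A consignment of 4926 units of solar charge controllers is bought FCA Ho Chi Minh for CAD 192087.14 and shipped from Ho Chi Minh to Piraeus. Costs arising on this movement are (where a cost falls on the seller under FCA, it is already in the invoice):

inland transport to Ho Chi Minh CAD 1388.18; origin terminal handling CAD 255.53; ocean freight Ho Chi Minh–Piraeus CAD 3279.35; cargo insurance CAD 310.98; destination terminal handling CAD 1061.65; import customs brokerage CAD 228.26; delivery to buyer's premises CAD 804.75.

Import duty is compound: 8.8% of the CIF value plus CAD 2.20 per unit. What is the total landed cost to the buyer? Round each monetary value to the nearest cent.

FCA: the seller delivers export-cleared goods to the carrier; the buyer bears costs from that point.
Already in the invoice (seller's account under FCA): inland to port — exclude.
CIF value = FCA price + origin terminal + freight + insurance = 192087.14 + 255.53 + 3279.35 + 310.98 = 195933.00
Ad valorem component: 195933.00 × 8.8% = 17242.10
Specific component: 4926 × 2.20 = 10837.20
Import duty = 17242.10 + 10837.20 = 28079.30
Buyer bears: origin terminal 255.53 + freight 3279.35 + insurance 310.98 + destination terminal 1061.65 + brokerage 228.26 + delivery 804.75 + duty 28079.30 = 34019.82
Landed cost = invoice 192087.14 + 34019.82 = 226106.96

Total landed cost: CAD 226106.96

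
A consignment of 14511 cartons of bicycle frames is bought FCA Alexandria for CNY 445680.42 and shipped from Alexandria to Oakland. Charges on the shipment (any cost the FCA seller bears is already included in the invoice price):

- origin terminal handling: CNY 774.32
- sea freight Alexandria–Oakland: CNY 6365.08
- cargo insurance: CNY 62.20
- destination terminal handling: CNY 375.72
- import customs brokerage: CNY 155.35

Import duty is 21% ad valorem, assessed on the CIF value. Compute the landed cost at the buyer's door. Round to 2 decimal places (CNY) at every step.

FCA: the seller delivers export-cleared goods to the carrier; the buyer bears costs from that point.
CIF value = FCA price + origin terminal + freight + insurance = 445680.42 + 774.32 + 6365.08 + 62.20 = 452882.02
Import duty = 452882.02 × 21% = 95105.22
Buyer bears: origin terminal 774.32 + freight 6365.08 + insurance 62.20 + destination terminal 375.72 + brokerage 155.35 + duty 95105.22 = 102837.89
Landed cost = invoice 445680.42 + 102837.89 = 548518.31

Total landed cost: CNY 548518.31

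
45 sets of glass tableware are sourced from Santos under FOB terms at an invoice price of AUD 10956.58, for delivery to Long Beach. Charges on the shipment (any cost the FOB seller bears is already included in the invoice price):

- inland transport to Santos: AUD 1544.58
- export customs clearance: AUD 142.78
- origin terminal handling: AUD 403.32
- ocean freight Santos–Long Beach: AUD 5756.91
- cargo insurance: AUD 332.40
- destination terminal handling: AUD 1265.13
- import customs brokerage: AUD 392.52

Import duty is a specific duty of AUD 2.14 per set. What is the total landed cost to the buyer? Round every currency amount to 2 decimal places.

Total landed cost: AUD 18799.84

FOB: the seller bears costs until goods are on board at the origin port; the buyer bears freight, insurance and all costs thereafter.
Already in the invoice (seller's account under FOB): inland to port, export clearance, origin terminal — exclude.
CIF value = FOB price + freight + insurance = 10956.58 + 5756.91 + 332.40 = 17045.89
Import duty = 45 × 2.14 = 96.30
Buyer bears: freight 5756.91 + insurance 332.40 + destination terminal 1265.13 + brokerage 392.52 + duty 96.30 = 7843.26
Landed cost = invoice 10956.58 + 7843.26 = 18799.84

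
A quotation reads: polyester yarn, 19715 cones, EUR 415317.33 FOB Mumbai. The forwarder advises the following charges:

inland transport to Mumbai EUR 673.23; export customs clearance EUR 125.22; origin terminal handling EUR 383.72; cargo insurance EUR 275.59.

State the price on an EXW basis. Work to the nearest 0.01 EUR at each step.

EXW price: EUR 414135.16

Not relevant to the conversion: insurance — on the buyer under both terms; not part of either seller's price.
From FOB to EXW, the seller no longer bears: inland to port, export clearance, origin terminal.
EXW price = 415317.33 − 673.23 − 125.22 − 383.72 = 414135.16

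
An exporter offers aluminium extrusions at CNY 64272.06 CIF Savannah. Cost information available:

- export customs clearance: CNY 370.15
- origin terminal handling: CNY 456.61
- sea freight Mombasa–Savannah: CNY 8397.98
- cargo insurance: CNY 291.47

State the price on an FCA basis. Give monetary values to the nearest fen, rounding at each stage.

Not relevant to the conversion: export clearance — on the seller under both CIF and FCA; already in the CIF price and stays in the FCA price.
From CIF to FCA, the seller no longer bears: origin terminal, freight, insurance.
FCA price = 64272.06 − 456.61 − 8397.98 − 291.47 = 55126.00

FCA price: CNY 55126.00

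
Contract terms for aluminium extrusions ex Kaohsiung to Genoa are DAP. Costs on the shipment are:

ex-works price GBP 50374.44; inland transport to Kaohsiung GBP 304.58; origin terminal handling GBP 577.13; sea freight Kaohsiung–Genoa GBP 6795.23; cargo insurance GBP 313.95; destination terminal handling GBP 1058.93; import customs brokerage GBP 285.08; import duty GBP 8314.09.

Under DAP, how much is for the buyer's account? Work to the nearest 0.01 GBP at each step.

Buyer's account: GBP 8599.17

DAP: the seller bears all costs to the named destination except import duty and clearance.
Seller's account: goods 50374.44 + inland to port 304.58 + origin terminal 577.13 + freight 6795.23 + insurance 313.95 + destination terminal 1058.93 = 59424.26
Buyer's account: brokerage 285.08 + duty 8314.09 = 8599.17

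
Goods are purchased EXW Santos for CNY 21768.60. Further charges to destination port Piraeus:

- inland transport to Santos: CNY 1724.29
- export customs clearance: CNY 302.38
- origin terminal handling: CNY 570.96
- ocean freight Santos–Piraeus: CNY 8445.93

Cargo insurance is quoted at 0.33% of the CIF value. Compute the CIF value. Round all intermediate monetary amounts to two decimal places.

Let C be the CIF value. C = EXW price + pre-shipment costs + freight + 0.33% × C
C − 0.33% × C = 21768.60 + 1724.29 + 302.38 + 570.96 + 8445.93
0.9967 × C = 32812.16
C = 32812.16 / 0.9967 = 32920.80
Insurance premium = 0.33% × 32920.80 = 108.64

CIF value: CNY 32920.80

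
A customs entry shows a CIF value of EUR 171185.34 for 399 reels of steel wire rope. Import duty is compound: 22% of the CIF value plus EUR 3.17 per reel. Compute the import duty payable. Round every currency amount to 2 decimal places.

Ad valorem component: 171185.34 × 22% = 37660.77
Specific component: 399 × 3.17 = 1264.83
Import duty = 37660.77 + 1264.83 = 38925.60

Import duty: EUR 38925.60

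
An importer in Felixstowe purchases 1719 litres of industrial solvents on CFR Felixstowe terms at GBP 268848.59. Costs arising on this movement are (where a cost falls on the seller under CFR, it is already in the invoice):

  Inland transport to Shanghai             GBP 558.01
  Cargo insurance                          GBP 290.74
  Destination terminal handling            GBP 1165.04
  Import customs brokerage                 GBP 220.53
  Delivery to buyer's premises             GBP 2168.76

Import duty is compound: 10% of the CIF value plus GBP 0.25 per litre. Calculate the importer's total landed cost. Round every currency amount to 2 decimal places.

Total landed cost: GBP 300037.34

CFR: the seller pays costs through ocean freight to the destination port, but not insurance.
Already in the invoice (seller's account under CFR): inland to port — exclude.
CIF value = CFR price + insurance = 268848.59 + 290.74 = 269139.33
Ad valorem component: 269139.33 × 10% = 26913.93
Specific component: 1719 × 0.25 = 429.75
Import duty = 26913.93 + 429.75 = 27343.68
Buyer bears: insurance 290.74 + destination terminal 1165.04 + brokerage 220.53 + delivery 2168.76 + duty 27343.68 = 31188.75
Landed cost = invoice 268848.59 + 31188.75 = 300037.34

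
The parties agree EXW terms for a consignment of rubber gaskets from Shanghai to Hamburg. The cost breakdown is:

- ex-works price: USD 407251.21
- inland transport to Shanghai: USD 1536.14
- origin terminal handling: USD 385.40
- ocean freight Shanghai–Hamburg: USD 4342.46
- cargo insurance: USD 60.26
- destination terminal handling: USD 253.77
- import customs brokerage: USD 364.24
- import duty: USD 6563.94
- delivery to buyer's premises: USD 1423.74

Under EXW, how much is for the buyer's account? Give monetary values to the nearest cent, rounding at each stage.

EXW: the seller makes goods available at their premises; the buyer bears all onward costs.
Seller's account: goods 407251.21 = 407251.21
Buyer's account: inland to port 1536.14 + origin terminal 385.40 + freight 4342.46 + insurance 60.26 + destination terminal 253.77 + brokerage 364.24 + duty 6563.94 + delivery 1423.74 = 14929.95

Buyer's account: USD 14929.95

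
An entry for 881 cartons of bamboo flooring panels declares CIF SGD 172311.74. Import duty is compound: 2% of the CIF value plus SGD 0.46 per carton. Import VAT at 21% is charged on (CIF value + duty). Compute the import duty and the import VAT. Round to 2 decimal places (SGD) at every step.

Import duty: SGD 3851.49; import VAT: SGD 36994.28

Ad valorem component: 172311.74 × 2% = 3446.23
Specific component: 881 × 0.46 = 405.26
Import duty = 3446.23 + 405.26 = 3851.49
VAT base = CIF + duty = 172311.74 + 3851.49 = 176163.23
Import VAT = 176163.23 × 21% = 36994.28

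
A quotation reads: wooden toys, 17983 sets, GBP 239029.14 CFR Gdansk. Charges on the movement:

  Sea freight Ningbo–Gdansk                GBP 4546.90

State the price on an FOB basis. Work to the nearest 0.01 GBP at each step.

From CFR to FOB, the seller no longer bears: freight.
FOB price = 239029.14 − 4546.90 = 234482.24

FOB price: GBP 234482.24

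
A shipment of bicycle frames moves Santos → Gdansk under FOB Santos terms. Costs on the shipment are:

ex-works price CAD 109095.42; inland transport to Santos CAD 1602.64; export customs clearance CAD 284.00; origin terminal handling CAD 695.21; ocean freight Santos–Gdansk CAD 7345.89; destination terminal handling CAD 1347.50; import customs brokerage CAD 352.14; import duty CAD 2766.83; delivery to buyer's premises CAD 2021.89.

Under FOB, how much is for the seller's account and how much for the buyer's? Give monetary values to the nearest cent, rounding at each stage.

Seller: CAD 111677.27; buyer: CAD 13834.25

FOB: the seller bears costs until goods are on board at the origin port; the buyer bears freight, insurance and all costs thereafter.
Seller's account: goods 109095.42 + inland to port 1602.64 + export clearance 284.00 + origin terminal 695.21 = 111677.27
Buyer's account: freight 7345.89 + destination terminal 1347.50 + brokerage 352.14 + duty 2766.83 + delivery 2021.89 = 13834.25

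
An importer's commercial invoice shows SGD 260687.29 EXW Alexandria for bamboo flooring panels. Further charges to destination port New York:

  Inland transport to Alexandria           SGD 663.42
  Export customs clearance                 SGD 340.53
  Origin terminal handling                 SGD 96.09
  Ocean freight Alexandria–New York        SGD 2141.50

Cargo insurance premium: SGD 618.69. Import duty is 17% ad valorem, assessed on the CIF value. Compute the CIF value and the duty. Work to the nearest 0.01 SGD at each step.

CIF = EXW price + pre-shipment costs + freight + insurance
CIF = 260687.29 + 663.42 + 340.53 + 96.09 + 2141.50 + 618.69 = 264547.52
Import duty = 264547.52 × 17% = 44973.08

CIF value: SGD 264547.52; import duty: SGD 44973.08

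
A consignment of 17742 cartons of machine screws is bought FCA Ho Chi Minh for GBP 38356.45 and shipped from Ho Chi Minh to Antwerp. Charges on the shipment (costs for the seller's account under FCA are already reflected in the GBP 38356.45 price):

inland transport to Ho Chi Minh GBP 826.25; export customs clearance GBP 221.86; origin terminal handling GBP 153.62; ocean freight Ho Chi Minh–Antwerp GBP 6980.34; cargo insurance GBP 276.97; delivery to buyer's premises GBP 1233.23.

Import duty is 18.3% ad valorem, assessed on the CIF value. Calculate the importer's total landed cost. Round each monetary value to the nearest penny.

FCA: the seller delivers export-cleared goods to the carrier; the buyer bears costs from that point.
Already in the invoice (seller's account under FCA): inland to port, export clearance — exclude.
CIF value = FCA price + origin terminal + freight + insurance = 38356.45 + 153.62 + 6980.34 + 276.97 = 45767.38
Import duty = 45767.38 × 18.3% = 8375.43
Buyer bears: origin terminal 153.62 + freight 6980.34 + insurance 276.97 + delivery 1233.23 + duty 8375.43 = 17019.59
Landed cost = invoice 38356.45 + 17019.59 = 55376.04

Total landed cost: GBP 55376.04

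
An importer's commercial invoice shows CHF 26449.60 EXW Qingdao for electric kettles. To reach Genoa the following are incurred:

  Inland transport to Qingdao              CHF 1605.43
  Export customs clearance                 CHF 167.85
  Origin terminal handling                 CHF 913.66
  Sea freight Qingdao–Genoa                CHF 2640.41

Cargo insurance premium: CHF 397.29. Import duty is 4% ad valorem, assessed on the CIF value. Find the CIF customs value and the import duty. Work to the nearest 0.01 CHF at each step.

CIF value: CHF 32174.24; import duty: CHF 1286.97

CIF = EXW price + pre-shipment costs + freight + insurance
CIF = 26449.60 + 1605.43 + 167.85 + 913.66 + 2640.41 + 397.29 = 32174.24
Import duty = 32174.24 × 4% = 1286.97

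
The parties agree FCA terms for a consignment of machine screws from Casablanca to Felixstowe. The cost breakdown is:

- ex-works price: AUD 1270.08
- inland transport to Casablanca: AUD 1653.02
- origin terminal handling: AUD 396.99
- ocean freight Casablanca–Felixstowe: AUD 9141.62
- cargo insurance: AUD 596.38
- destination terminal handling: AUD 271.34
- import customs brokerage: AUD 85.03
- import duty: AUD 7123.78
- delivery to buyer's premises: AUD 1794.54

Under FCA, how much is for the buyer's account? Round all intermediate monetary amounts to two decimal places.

FCA: the seller delivers export-cleared goods to the carrier; the buyer bears costs from that point.
Seller's account: goods 1270.08 + inland to port 1653.02 = 2923.10
Buyer's account: origin terminal 396.99 + freight 9141.62 + insurance 596.38 + destination terminal 271.34 + brokerage 85.03 + duty 7123.78 + delivery 1794.54 = 19409.68

Buyer's account: AUD 19409.68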